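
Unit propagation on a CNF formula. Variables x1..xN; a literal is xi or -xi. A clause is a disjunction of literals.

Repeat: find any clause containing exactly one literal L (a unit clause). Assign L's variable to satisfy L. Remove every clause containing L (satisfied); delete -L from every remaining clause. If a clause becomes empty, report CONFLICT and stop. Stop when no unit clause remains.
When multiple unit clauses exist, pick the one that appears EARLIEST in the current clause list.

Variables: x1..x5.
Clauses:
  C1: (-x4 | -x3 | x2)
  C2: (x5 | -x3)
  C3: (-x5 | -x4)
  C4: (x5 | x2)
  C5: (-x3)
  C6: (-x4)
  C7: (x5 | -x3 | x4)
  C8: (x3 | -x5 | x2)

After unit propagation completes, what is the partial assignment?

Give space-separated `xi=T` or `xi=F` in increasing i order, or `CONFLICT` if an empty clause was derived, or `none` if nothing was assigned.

unit clause [-3] forces x3=F; simplify:
  drop 3 from [3, -5, 2] -> [-5, 2]
  satisfied 4 clause(s); 4 remain; assigned so far: [3]
unit clause [-4] forces x4=F; simplify:
  satisfied 2 clause(s); 2 remain; assigned so far: [3, 4]

Answer: x3=F x4=F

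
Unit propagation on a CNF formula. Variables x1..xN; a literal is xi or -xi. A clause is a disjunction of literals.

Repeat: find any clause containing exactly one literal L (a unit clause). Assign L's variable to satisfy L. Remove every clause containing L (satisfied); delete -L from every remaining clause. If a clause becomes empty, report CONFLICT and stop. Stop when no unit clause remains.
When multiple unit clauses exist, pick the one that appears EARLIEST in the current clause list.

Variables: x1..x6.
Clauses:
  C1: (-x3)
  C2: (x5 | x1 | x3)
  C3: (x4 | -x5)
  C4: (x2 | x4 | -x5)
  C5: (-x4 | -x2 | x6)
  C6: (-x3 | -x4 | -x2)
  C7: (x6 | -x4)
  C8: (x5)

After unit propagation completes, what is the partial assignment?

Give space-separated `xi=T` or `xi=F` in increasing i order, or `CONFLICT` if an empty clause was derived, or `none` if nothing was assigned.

unit clause [-3] forces x3=F; simplify:
  drop 3 from [5, 1, 3] -> [5, 1]
  satisfied 2 clause(s); 6 remain; assigned so far: [3]
unit clause [5] forces x5=T; simplify:
  drop -5 from [4, -5] -> [4]
  drop -5 from [2, 4, -5] -> [2, 4]
  satisfied 2 clause(s); 4 remain; assigned so far: [3, 5]
unit clause [4] forces x4=T; simplify:
  drop -4 from [-4, -2, 6] -> [-2, 6]
  drop -4 from [6, -4] -> [6]
  satisfied 2 clause(s); 2 remain; assigned so far: [3, 4, 5]
unit clause [6] forces x6=T; simplify:
  satisfied 2 clause(s); 0 remain; assigned so far: [3, 4, 5, 6]

Answer: x3=F x4=T x5=T x6=T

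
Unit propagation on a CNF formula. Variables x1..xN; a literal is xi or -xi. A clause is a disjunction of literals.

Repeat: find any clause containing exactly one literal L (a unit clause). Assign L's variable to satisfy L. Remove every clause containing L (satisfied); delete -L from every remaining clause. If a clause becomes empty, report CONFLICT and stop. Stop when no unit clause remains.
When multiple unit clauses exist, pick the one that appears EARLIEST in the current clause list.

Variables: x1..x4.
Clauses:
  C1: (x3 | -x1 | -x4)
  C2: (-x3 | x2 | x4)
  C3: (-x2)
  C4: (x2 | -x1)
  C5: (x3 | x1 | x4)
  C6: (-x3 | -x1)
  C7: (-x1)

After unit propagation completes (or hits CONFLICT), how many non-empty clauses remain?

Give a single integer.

Answer: 2

Derivation:
unit clause [-2] forces x2=F; simplify:
  drop 2 from [-3, 2, 4] -> [-3, 4]
  drop 2 from [2, -1] -> [-1]
  satisfied 1 clause(s); 6 remain; assigned so far: [2]
unit clause [-1] forces x1=F; simplify:
  drop 1 from [3, 1, 4] -> [3, 4]
  satisfied 4 clause(s); 2 remain; assigned so far: [1, 2]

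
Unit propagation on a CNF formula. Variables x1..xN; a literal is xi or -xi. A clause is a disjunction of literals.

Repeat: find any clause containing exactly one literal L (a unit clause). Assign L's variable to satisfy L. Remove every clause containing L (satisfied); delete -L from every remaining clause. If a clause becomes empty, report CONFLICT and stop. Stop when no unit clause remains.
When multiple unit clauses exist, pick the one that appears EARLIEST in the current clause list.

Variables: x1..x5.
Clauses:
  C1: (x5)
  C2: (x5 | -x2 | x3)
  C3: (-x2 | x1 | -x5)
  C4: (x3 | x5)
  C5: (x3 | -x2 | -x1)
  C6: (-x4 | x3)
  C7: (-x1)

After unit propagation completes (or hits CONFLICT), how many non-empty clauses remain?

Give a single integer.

Answer: 1

Derivation:
unit clause [5] forces x5=T; simplify:
  drop -5 from [-2, 1, -5] -> [-2, 1]
  satisfied 3 clause(s); 4 remain; assigned so far: [5]
unit clause [-1] forces x1=F; simplify:
  drop 1 from [-2, 1] -> [-2]
  satisfied 2 clause(s); 2 remain; assigned so far: [1, 5]
unit clause [-2] forces x2=F; simplify:
  satisfied 1 clause(s); 1 remain; assigned so far: [1, 2, 5]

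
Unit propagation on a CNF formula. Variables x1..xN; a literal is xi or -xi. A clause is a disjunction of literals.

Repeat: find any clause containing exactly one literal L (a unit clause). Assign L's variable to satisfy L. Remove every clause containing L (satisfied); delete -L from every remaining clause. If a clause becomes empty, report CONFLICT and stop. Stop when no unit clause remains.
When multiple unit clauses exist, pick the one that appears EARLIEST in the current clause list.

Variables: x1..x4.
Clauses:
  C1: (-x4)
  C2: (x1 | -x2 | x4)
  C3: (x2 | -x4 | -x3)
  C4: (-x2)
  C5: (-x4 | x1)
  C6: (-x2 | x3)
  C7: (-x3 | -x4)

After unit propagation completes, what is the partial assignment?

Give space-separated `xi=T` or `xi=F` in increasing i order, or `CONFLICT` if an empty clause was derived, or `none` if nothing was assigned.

Answer: x2=F x4=F

Derivation:
unit clause [-4] forces x4=F; simplify:
  drop 4 from [1, -2, 4] -> [1, -2]
  satisfied 4 clause(s); 3 remain; assigned so far: [4]
unit clause [-2] forces x2=F; simplify:
  satisfied 3 clause(s); 0 remain; assigned so far: [2, 4]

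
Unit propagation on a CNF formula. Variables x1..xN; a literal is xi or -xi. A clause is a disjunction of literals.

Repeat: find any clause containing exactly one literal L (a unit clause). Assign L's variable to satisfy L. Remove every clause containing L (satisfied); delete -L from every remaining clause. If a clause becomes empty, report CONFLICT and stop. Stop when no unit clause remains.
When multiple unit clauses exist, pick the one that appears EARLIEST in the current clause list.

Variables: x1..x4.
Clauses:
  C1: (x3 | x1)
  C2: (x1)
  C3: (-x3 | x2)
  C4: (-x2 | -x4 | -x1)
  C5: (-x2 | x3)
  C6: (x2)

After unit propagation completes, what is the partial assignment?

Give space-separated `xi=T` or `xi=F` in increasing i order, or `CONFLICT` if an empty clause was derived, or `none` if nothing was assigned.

unit clause [1] forces x1=T; simplify:
  drop -1 from [-2, -4, -1] -> [-2, -4]
  satisfied 2 clause(s); 4 remain; assigned so far: [1]
unit clause [2] forces x2=T; simplify:
  drop -2 from [-2, -4] -> [-4]
  drop -2 from [-2, 3] -> [3]
  satisfied 2 clause(s); 2 remain; assigned so far: [1, 2]
unit clause [-4] forces x4=F; simplify:
  satisfied 1 clause(s); 1 remain; assigned so far: [1, 2, 4]
unit clause [3] forces x3=T; simplify:
  satisfied 1 clause(s); 0 remain; assigned so far: [1, 2, 3, 4]

Answer: x1=T x2=T x3=T x4=F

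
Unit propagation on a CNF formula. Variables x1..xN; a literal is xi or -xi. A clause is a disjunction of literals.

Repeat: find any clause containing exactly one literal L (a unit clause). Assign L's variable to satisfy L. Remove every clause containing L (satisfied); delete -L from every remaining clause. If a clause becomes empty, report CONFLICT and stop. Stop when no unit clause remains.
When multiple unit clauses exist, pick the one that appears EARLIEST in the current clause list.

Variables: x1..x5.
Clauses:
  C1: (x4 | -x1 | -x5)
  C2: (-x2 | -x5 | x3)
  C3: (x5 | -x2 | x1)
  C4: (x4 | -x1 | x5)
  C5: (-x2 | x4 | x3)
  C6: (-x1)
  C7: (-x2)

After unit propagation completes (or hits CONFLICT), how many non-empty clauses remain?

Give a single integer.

Answer: 0

Derivation:
unit clause [-1] forces x1=F; simplify:
  drop 1 from [5, -2, 1] -> [5, -2]
  satisfied 3 clause(s); 4 remain; assigned so far: [1]
unit clause [-2] forces x2=F; simplify:
  satisfied 4 clause(s); 0 remain; assigned so far: [1, 2]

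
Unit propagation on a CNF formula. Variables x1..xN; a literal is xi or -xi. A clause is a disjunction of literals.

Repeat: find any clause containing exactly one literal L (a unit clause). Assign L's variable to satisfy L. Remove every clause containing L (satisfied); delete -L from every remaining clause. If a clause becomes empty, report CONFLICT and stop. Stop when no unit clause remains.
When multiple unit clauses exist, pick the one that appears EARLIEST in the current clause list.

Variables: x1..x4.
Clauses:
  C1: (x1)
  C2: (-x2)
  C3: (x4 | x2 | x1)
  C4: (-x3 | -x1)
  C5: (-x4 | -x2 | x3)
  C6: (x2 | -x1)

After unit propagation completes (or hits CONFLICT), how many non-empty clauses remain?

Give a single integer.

Answer: 1

Derivation:
unit clause [1] forces x1=T; simplify:
  drop -1 from [-3, -1] -> [-3]
  drop -1 from [2, -1] -> [2]
  satisfied 2 clause(s); 4 remain; assigned so far: [1]
unit clause [-2] forces x2=F; simplify:
  drop 2 from [2] -> [] (empty!)
  satisfied 2 clause(s); 2 remain; assigned so far: [1, 2]
CONFLICT (empty clause)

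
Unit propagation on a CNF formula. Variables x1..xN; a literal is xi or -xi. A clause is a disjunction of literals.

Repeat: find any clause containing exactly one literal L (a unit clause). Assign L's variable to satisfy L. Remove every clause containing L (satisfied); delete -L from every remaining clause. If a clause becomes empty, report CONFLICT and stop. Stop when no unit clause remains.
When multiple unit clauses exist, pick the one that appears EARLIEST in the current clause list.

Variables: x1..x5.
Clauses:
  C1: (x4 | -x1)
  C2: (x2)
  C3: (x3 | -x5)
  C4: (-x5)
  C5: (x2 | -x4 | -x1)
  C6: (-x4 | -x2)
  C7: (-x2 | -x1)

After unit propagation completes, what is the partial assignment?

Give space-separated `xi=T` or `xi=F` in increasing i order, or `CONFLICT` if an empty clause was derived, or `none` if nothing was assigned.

unit clause [2] forces x2=T; simplify:
  drop -2 from [-4, -2] -> [-4]
  drop -2 from [-2, -1] -> [-1]
  satisfied 2 clause(s); 5 remain; assigned so far: [2]
unit clause [-5] forces x5=F; simplify:
  satisfied 2 clause(s); 3 remain; assigned so far: [2, 5]
unit clause [-4] forces x4=F; simplify:
  drop 4 from [4, -1] -> [-1]
  satisfied 1 clause(s); 2 remain; assigned so far: [2, 4, 5]
unit clause [-1] forces x1=F; simplify:
  satisfied 2 clause(s); 0 remain; assigned so far: [1, 2, 4, 5]

Answer: x1=F x2=T x4=F x5=F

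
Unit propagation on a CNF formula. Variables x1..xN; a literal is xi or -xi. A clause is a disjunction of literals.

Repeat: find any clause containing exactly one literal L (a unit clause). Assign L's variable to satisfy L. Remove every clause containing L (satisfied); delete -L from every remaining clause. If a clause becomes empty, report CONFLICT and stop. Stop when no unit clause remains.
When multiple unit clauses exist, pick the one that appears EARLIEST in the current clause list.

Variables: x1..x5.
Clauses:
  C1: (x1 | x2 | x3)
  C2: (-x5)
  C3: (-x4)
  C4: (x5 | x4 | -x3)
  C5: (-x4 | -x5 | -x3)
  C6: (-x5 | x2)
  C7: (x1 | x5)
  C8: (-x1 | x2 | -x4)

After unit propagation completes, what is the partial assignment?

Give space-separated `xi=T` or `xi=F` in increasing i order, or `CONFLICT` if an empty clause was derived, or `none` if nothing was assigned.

unit clause [-5] forces x5=F; simplify:
  drop 5 from [5, 4, -3] -> [4, -3]
  drop 5 from [1, 5] -> [1]
  satisfied 3 clause(s); 5 remain; assigned so far: [5]
unit clause [-4] forces x4=F; simplify:
  drop 4 from [4, -3] -> [-3]
  satisfied 2 clause(s); 3 remain; assigned so far: [4, 5]
unit clause [-3] forces x3=F; simplify:
  drop 3 from [1, 2, 3] -> [1, 2]
  satisfied 1 clause(s); 2 remain; assigned so far: [3, 4, 5]
unit clause [1] forces x1=T; simplify:
  satisfied 2 clause(s); 0 remain; assigned so far: [1, 3, 4, 5]

Answer: x1=T x3=F x4=F x5=F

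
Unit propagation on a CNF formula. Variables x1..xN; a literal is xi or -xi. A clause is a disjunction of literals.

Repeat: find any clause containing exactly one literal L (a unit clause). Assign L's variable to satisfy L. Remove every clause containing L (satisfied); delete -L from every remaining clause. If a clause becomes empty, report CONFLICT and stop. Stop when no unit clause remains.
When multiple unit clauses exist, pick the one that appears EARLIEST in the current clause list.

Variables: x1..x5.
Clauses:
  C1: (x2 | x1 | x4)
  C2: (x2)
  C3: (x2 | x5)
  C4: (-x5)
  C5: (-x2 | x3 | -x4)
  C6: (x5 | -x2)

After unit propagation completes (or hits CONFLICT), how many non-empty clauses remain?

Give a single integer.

Answer: 1

Derivation:
unit clause [2] forces x2=T; simplify:
  drop -2 from [-2, 3, -4] -> [3, -4]
  drop -2 from [5, -2] -> [5]
  satisfied 3 clause(s); 3 remain; assigned so far: [2]
unit clause [-5] forces x5=F; simplify:
  drop 5 from [5] -> [] (empty!)
  satisfied 1 clause(s); 2 remain; assigned so far: [2, 5]
CONFLICT (empty clause)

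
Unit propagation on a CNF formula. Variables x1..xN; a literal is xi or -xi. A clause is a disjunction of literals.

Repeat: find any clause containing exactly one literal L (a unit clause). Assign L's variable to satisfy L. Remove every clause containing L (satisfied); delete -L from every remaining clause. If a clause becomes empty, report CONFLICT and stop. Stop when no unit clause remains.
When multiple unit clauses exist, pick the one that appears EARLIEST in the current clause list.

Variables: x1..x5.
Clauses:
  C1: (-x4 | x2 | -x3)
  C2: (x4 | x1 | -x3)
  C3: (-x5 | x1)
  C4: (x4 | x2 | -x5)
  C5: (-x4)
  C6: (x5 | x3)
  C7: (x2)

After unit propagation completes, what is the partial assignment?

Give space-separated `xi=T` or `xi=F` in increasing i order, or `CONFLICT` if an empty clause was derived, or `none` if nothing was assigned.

Answer: x2=T x4=F

Derivation:
unit clause [-4] forces x4=F; simplify:
  drop 4 from [4, 1, -3] -> [1, -3]
  drop 4 from [4, 2, -5] -> [2, -5]
  satisfied 2 clause(s); 5 remain; assigned so far: [4]
unit clause [2] forces x2=T; simplify:
  satisfied 2 clause(s); 3 remain; assigned so far: [2, 4]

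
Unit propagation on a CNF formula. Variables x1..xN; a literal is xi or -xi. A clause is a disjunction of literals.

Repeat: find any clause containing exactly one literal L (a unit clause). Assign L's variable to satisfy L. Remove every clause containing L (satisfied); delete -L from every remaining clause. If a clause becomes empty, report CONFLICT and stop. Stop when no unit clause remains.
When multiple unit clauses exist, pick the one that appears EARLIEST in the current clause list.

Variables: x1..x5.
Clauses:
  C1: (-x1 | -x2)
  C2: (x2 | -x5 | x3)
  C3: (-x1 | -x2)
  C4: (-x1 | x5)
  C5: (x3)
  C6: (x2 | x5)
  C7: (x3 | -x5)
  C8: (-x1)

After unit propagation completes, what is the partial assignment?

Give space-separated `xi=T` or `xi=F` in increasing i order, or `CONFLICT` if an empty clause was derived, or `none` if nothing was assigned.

unit clause [3] forces x3=T; simplify:
  satisfied 3 clause(s); 5 remain; assigned so far: [3]
unit clause [-1] forces x1=F; simplify:
  satisfied 4 clause(s); 1 remain; assigned so far: [1, 3]

Answer: x1=F x3=T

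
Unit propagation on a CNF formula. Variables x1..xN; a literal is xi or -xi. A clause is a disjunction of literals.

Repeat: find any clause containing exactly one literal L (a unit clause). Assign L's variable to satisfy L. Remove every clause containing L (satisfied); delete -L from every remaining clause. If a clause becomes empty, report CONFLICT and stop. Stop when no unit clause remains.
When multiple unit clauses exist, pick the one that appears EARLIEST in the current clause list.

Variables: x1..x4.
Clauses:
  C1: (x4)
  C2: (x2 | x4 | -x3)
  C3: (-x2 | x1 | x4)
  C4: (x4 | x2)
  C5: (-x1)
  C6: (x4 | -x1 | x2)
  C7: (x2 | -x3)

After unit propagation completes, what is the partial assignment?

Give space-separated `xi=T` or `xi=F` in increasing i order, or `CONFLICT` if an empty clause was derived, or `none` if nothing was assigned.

Answer: x1=F x4=T

Derivation:
unit clause [4] forces x4=T; simplify:
  satisfied 5 clause(s); 2 remain; assigned so far: [4]
unit clause [-1] forces x1=F; simplify:
  satisfied 1 clause(s); 1 remain; assigned so far: [1, 4]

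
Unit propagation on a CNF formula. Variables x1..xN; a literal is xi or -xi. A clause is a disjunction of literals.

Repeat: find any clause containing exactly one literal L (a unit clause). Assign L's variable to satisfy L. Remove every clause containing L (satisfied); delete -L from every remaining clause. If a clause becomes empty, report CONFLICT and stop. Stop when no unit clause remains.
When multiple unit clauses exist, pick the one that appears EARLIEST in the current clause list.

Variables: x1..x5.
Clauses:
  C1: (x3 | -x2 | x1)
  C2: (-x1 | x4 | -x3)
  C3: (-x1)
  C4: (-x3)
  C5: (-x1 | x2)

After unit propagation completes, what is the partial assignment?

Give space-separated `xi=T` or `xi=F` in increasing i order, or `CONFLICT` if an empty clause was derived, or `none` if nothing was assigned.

unit clause [-1] forces x1=F; simplify:
  drop 1 from [3, -2, 1] -> [3, -2]
  satisfied 3 clause(s); 2 remain; assigned so far: [1]
unit clause [-3] forces x3=F; simplify:
  drop 3 from [3, -2] -> [-2]
  satisfied 1 clause(s); 1 remain; assigned so far: [1, 3]
unit clause [-2] forces x2=F; simplify:
  satisfied 1 clause(s); 0 remain; assigned so far: [1, 2, 3]

Answer: x1=F x2=F x3=F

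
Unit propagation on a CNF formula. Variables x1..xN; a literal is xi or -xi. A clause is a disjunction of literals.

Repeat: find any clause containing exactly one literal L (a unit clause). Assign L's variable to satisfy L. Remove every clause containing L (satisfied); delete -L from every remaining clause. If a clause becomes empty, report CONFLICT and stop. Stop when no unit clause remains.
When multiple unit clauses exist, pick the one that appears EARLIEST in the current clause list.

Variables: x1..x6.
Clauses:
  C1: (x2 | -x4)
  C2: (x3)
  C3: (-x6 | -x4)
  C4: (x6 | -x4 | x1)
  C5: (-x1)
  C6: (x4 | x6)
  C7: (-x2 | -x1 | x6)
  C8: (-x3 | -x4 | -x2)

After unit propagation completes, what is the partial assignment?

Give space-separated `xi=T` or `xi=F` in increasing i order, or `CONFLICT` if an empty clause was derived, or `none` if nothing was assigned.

unit clause [3] forces x3=T; simplify:
  drop -3 from [-3, -4, -2] -> [-4, -2]
  satisfied 1 clause(s); 7 remain; assigned so far: [3]
unit clause [-1] forces x1=F; simplify:
  drop 1 from [6, -4, 1] -> [6, -4]
  satisfied 2 clause(s); 5 remain; assigned so far: [1, 3]

Answer: x1=F x3=T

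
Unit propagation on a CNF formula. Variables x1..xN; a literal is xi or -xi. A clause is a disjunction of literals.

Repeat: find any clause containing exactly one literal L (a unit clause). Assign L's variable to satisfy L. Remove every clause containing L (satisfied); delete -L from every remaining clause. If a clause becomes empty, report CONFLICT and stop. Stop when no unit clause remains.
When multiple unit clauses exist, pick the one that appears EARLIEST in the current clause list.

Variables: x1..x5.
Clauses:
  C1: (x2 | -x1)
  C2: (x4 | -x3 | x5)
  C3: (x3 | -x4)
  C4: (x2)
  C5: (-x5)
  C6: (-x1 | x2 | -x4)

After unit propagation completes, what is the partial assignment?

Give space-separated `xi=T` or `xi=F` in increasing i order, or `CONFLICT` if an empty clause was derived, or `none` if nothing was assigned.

unit clause [2] forces x2=T; simplify:
  satisfied 3 clause(s); 3 remain; assigned so far: [2]
unit clause [-5] forces x5=F; simplify:
  drop 5 from [4, -3, 5] -> [4, -3]
  satisfied 1 clause(s); 2 remain; assigned so far: [2, 5]

Answer: x2=T x5=F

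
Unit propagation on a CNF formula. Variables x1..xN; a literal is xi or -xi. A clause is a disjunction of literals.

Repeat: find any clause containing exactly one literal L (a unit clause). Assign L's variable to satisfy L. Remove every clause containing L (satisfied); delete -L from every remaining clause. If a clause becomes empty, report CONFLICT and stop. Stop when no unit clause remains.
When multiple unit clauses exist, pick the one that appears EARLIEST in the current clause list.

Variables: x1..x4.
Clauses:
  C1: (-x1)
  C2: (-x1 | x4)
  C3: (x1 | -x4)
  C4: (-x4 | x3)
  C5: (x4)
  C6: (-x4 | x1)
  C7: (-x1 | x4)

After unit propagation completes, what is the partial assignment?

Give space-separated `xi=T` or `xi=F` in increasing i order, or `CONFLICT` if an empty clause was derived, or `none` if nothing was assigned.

unit clause [-1] forces x1=F; simplify:
  drop 1 from [1, -4] -> [-4]
  drop 1 from [-4, 1] -> [-4]
  satisfied 3 clause(s); 4 remain; assigned so far: [1]
unit clause [-4] forces x4=F; simplify:
  drop 4 from [4] -> [] (empty!)
  satisfied 3 clause(s); 1 remain; assigned so far: [1, 4]
CONFLICT (empty clause)

Answer: CONFLICT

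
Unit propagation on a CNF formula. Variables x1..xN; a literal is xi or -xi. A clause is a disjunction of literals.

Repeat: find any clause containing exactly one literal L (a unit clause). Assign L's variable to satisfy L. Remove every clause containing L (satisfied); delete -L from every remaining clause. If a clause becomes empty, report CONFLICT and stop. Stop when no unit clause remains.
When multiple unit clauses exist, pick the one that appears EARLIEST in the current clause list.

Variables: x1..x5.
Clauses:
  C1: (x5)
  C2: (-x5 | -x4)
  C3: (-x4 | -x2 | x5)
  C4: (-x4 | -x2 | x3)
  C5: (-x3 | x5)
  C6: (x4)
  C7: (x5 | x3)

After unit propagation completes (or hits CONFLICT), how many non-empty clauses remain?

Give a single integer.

Answer: 0

Derivation:
unit clause [5] forces x5=T; simplify:
  drop -5 from [-5, -4] -> [-4]
  satisfied 4 clause(s); 3 remain; assigned so far: [5]
unit clause [-4] forces x4=F; simplify:
  drop 4 from [4] -> [] (empty!)
  satisfied 2 clause(s); 1 remain; assigned so far: [4, 5]
CONFLICT (empty clause)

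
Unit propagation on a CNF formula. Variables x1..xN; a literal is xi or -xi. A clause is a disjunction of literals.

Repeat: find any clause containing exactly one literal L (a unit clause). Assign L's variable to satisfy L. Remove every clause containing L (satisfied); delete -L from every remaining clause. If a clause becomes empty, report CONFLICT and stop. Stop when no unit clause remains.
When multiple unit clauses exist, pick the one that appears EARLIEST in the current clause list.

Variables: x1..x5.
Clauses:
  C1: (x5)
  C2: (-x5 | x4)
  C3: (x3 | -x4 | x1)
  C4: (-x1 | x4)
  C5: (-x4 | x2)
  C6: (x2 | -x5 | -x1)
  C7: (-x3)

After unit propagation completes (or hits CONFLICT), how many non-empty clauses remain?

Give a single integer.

unit clause [5] forces x5=T; simplify:
  drop -5 from [-5, 4] -> [4]
  drop -5 from [2, -5, -1] -> [2, -1]
  satisfied 1 clause(s); 6 remain; assigned so far: [5]
unit clause [4] forces x4=T; simplify:
  drop -4 from [3, -4, 1] -> [3, 1]
  drop -4 from [-4, 2] -> [2]
  satisfied 2 clause(s); 4 remain; assigned so far: [4, 5]
unit clause [2] forces x2=T; simplify:
  satisfied 2 clause(s); 2 remain; assigned so far: [2, 4, 5]
unit clause [-3] forces x3=F; simplify:
  drop 3 from [3, 1] -> [1]
  satisfied 1 clause(s); 1 remain; assigned so far: [2, 3, 4, 5]
unit clause [1] forces x1=T; simplify:
  satisfied 1 clause(s); 0 remain; assigned so far: [1, 2, 3, 4, 5]

Answer: 0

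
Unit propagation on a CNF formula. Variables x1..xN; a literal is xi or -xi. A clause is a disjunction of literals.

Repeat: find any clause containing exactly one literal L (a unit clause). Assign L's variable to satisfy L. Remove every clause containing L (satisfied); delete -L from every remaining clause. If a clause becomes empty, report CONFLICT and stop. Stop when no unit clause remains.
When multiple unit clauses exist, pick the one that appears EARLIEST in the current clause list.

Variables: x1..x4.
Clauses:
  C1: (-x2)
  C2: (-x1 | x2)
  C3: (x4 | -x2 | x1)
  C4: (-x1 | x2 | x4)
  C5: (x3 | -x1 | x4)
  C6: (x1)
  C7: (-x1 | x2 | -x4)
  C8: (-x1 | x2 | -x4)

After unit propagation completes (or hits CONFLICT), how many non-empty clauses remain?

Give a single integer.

unit clause [-2] forces x2=F; simplify:
  drop 2 from [-1, 2] -> [-1]
  drop 2 from [-1, 2, 4] -> [-1, 4]
  drop 2 from [-1, 2, -4] -> [-1, -4]
  drop 2 from [-1, 2, -4] -> [-1, -4]
  satisfied 2 clause(s); 6 remain; assigned so far: [2]
unit clause [-1] forces x1=F; simplify:
  drop 1 from [1] -> [] (empty!)
  satisfied 5 clause(s); 1 remain; assigned so far: [1, 2]
CONFLICT (empty clause)

Answer: 0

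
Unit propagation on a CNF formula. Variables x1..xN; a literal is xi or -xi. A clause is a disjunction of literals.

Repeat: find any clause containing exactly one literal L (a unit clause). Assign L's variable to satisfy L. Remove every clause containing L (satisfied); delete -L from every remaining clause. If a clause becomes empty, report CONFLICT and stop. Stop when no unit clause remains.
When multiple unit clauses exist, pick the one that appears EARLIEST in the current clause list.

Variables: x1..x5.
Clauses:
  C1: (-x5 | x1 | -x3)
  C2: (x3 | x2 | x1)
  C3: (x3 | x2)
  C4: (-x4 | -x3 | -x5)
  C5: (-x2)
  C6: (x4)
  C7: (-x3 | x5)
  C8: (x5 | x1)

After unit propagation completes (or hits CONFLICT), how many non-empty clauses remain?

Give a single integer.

unit clause [-2] forces x2=F; simplify:
  drop 2 from [3, 2, 1] -> [3, 1]
  drop 2 from [3, 2] -> [3]
  satisfied 1 clause(s); 7 remain; assigned so far: [2]
unit clause [3] forces x3=T; simplify:
  drop -3 from [-5, 1, -3] -> [-5, 1]
  drop -3 from [-4, -3, -5] -> [-4, -5]
  drop -3 from [-3, 5] -> [5]
  satisfied 2 clause(s); 5 remain; assigned so far: [2, 3]
unit clause [4] forces x4=T; simplify:
  drop -4 from [-4, -5] -> [-5]
  satisfied 1 clause(s); 4 remain; assigned so far: [2, 3, 4]
unit clause [-5] forces x5=F; simplify:
  drop 5 from [5] -> [] (empty!)
  drop 5 from [5, 1] -> [1]
  satisfied 2 clause(s); 2 remain; assigned so far: [2, 3, 4, 5]
CONFLICT (empty clause)

Answer: 1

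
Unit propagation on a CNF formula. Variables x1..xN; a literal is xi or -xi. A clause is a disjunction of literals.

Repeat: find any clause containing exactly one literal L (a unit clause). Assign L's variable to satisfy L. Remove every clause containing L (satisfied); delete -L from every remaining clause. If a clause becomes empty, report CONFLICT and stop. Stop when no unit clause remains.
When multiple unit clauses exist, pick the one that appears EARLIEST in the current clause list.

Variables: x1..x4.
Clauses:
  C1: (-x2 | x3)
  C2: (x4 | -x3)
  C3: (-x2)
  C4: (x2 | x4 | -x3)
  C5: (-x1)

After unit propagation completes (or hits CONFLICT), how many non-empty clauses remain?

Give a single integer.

unit clause [-2] forces x2=F; simplify:
  drop 2 from [2, 4, -3] -> [4, -3]
  satisfied 2 clause(s); 3 remain; assigned so far: [2]
unit clause [-1] forces x1=F; simplify:
  satisfied 1 clause(s); 2 remain; assigned so far: [1, 2]

Answer: 2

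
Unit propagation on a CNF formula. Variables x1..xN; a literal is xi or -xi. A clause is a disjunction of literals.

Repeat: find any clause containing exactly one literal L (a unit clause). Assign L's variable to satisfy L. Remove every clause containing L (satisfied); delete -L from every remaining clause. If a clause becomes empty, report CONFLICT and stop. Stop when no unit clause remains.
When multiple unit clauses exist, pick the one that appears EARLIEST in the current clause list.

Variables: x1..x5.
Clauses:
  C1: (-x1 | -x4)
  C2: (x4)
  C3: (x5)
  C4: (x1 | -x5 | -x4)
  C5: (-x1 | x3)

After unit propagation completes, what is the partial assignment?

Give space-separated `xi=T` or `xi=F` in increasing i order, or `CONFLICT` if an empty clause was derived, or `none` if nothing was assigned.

Answer: CONFLICT

Derivation:
unit clause [4] forces x4=T; simplify:
  drop -4 from [-1, -4] -> [-1]
  drop -4 from [1, -5, -4] -> [1, -5]
  satisfied 1 clause(s); 4 remain; assigned so far: [4]
unit clause [-1] forces x1=F; simplify:
  drop 1 from [1, -5] -> [-5]
  satisfied 2 clause(s); 2 remain; assigned so far: [1, 4]
unit clause [5] forces x5=T; simplify:
  drop -5 from [-5] -> [] (empty!)
  satisfied 1 clause(s); 1 remain; assigned so far: [1, 4, 5]
CONFLICT (empty clause)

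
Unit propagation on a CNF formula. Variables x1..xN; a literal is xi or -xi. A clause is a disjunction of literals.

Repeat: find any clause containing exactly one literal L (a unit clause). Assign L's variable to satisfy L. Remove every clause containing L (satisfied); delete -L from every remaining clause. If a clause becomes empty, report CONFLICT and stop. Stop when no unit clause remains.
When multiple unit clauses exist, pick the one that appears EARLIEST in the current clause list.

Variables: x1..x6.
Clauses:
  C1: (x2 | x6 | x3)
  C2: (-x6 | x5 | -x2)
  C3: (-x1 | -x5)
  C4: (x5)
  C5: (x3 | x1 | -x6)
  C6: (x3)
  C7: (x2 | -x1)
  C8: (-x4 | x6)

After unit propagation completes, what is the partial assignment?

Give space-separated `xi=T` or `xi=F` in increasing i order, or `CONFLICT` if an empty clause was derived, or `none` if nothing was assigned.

unit clause [5] forces x5=T; simplify:
  drop -5 from [-1, -5] -> [-1]
  satisfied 2 clause(s); 6 remain; assigned so far: [5]
unit clause [-1] forces x1=F; simplify:
  drop 1 from [3, 1, -6] -> [3, -6]
  satisfied 2 clause(s); 4 remain; assigned so far: [1, 5]
unit clause [3] forces x3=T; simplify:
  satisfied 3 clause(s); 1 remain; assigned so far: [1, 3, 5]

Answer: x1=F x3=T x5=T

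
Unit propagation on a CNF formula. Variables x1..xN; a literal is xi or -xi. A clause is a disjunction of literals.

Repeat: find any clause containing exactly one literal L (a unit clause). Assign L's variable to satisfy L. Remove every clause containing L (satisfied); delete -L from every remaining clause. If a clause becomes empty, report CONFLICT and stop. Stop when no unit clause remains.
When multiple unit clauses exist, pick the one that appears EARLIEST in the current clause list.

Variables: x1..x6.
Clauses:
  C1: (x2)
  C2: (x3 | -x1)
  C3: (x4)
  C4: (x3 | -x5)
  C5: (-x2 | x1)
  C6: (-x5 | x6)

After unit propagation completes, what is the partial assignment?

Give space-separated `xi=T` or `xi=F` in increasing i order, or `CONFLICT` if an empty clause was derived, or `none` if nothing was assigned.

unit clause [2] forces x2=T; simplify:
  drop -2 from [-2, 1] -> [1]
  satisfied 1 clause(s); 5 remain; assigned so far: [2]
unit clause [4] forces x4=T; simplify:
  satisfied 1 clause(s); 4 remain; assigned so far: [2, 4]
unit clause [1] forces x1=T; simplify:
  drop -1 from [3, -1] -> [3]
  satisfied 1 clause(s); 3 remain; assigned so far: [1, 2, 4]
unit clause [3] forces x3=T; simplify:
  satisfied 2 clause(s); 1 remain; assigned so far: [1, 2, 3, 4]

Answer: x1=T x2=T x3=T x4=T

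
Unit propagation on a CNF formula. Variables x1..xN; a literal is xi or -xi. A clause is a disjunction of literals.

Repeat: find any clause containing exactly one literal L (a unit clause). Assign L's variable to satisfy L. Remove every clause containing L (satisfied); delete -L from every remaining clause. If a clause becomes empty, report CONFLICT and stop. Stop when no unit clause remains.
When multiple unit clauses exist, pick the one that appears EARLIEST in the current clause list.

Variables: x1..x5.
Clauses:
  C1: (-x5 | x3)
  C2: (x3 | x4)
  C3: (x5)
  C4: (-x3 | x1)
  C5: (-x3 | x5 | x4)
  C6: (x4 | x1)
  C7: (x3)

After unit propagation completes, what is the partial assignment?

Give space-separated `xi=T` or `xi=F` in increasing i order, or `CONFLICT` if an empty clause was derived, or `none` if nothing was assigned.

unit clause [5] forces x5=T; simplify:
  drop -5 from [-5, 3] -> [3]
  satisfied 2 clause(s); 5 remain; assigned so far: [5]
unit clause [3] forces x3=T; simplify:
  drop -3 from [-3, 1] -> [1]
  satisfied 3 clause(s); 2 remain; assigned so far: [3, 5]
unit clause [1] forces x1=T; simplify:
  satisfied 2 clause(s); 0 remain; assigned so far: [1, 3, 5]

Answer: x1=T x3=T x5=T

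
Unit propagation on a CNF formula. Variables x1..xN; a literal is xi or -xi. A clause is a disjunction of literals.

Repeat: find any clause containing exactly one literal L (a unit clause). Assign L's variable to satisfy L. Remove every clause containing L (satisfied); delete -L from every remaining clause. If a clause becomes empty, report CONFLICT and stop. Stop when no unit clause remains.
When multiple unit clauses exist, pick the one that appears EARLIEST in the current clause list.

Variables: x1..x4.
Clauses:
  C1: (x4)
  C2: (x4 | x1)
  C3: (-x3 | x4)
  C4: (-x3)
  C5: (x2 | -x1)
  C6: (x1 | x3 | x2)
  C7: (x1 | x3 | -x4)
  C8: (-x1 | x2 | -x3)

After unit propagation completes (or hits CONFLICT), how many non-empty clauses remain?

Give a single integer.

Answer: 0

Derivation:
unit clause [4] forces x4=T; simplify:
  drop -4 from [1, 3, -4] -> [1, 3]
  satisfied 3 clause(s); 5 remain; assigned so far: [4]
unit clause [-3] forces x3=F; simplify:
  drop 3 from [1, 3, 2] -> [1, 2]
  drop 3 from [1, 3] -> [1]
  satisfied 2 clause(s); 3 remain; assigned so far: [3, 4]
unit clause [1] forces x1=T; simplify:
  drop -1 from [2, -1] -> [2]
  satisfied 2 clause(s); 1 remain; assigned so far: [1, 3, 4]
unit clause [2] forces x2=T; simplify:
  satisfied 1 clause(s); 0 remain; assigned so far: [1, 2, 3, 4]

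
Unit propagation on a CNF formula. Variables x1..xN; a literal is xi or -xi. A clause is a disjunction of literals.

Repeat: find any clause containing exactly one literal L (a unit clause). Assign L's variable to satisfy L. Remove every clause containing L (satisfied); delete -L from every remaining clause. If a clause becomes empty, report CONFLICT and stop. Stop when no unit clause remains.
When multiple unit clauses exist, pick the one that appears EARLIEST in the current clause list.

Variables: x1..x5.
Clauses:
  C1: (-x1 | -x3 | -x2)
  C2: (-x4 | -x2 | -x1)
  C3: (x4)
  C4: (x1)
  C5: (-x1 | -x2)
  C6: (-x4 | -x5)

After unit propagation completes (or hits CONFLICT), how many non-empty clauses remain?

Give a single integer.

Answer: 0

Derivation:
unit clause [4] forces x4=T; simplify:
  drop -4 from [-4, -2, -1] -> [-2, -1]
  drop -4 from [-4, -5] -> [-5]
  satisfied 1 clause(s); 5 remain; assigned so far: [4]
unit clause [1] forces x1=T; simplify:
  drop -1 from [-1, -3, -2] -> [-3, -2]
  drop -1 from [-2, -1] -> [-2]
  drop -1 from [-1, -2] -> [-2]
  satisfied 1 clause(s); 4 remain; assigned so far: [1, 4]
unit clause [-2] forces x2=F; simplify:
  satisfied 3 clause(s); 1 remain; assigned so far: [1, 2, 4]
unit clause [-5] forces x5=F; simplify:
  satisfied 1 clause(s); 0 remain; assigned so far: [1, 2, 4, 5]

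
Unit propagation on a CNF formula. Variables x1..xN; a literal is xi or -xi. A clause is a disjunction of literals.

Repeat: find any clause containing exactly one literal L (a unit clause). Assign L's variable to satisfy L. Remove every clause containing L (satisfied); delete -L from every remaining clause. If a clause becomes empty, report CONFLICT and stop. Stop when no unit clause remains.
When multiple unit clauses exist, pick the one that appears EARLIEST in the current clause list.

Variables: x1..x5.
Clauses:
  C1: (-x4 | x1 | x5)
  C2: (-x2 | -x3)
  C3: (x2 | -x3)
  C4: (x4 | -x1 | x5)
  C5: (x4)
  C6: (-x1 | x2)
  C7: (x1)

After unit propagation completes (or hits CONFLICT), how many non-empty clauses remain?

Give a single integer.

Answer: 0

Derivation:
unit clause [4] forces x4=T; simplify:
  drop -4 from [-4, 1, 5] -> [1, 5]
  satisfied 2 clause(s); 5 remain; assigned so far: [4]
unit clause [1] forces x1=T; simplify:
  drop -1 from [-1, 2] -> [2]
  satisfied 2 clause(s); 3 remain; assigned so far: [1, 4]
unit clause [2] forces x2=T; simplify:
  drop -2 from [-2, -3] -> [-3]
  satisfied 2 clause(s); 1 remain; assigned so far: [1, 2, 4]
unit clause [-3] forces x3=F; simplify:
  satisfied 1 clause(s); 0 remain; assigned so far: [1, 2, 3, 4]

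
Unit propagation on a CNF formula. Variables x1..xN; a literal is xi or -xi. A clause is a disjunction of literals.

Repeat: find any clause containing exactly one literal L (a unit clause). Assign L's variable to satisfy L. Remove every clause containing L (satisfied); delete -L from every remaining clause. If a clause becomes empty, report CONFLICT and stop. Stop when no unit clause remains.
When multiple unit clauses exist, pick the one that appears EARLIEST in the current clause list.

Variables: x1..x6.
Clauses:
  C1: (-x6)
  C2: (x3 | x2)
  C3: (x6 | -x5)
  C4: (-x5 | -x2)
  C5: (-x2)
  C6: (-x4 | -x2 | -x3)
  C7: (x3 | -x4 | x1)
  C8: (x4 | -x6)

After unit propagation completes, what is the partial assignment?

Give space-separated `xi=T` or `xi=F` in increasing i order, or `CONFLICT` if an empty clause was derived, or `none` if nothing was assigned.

Answer: x2=F x3=T x5=F x6=F

Derivation:
unit clause [-6] forces x6=F; simplify:
  drop 6 from [6, -5] -> [-5]
  satisfied 2 clause(s); 6 remain; assigned so far: [6]
unit clause [-5] forces x5=F; simplify:
  satisfied 2 clause(s); 4 remain; assigned so far: [5, 6]
unit clause [-2] forces x2=F; simplify:
  drop 2 from [3, 2] -> [3]
  satisfied 2 clause(s); 2 remain; assigned so far: [2, 5, 6]
unit clause [3] forces x3=T; simplify:
  satisfied 2 clause(s); 0 remain; assigned so far: [2, 3, 5, 6]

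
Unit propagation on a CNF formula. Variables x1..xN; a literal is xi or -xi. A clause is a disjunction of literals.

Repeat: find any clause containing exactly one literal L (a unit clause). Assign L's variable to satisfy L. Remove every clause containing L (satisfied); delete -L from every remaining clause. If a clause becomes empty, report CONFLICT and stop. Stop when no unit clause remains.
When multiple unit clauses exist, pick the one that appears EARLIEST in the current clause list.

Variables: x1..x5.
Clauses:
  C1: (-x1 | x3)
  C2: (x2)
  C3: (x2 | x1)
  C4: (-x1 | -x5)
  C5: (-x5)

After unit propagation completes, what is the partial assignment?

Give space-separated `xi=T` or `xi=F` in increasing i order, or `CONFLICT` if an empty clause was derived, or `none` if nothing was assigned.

unit clause [2] forces x2=T; simplify:
  satisfied 2 clause(s); 3 remain; assigned so far: [2]
unit clause [-5] forces x5=F; simplify:
  satisfied 2 clause(s); 1 remain; assigned so far: [2, 5]

Answer: x2=T x5=F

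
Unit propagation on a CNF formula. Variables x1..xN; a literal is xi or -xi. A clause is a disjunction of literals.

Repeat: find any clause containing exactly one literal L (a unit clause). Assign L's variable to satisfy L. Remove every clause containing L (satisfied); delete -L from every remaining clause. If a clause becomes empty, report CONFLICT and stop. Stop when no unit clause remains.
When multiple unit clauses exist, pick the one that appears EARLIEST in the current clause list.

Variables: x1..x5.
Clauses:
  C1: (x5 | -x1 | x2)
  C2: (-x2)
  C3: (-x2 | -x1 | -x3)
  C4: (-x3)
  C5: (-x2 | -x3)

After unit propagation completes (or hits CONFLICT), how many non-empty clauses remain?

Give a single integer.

unit clause [-2] forces x2=F; simplify:
  drop 2 from [5, -1, 2] -> [5, -1]
  satisfied 3 clause(s); 2 remain; assigned so far: [2]
unit clause [-3] forces x3=F; simplify:
  satisfied 1 clause(s); 1 remain; assigned so far: [2, 3]

Answer: 1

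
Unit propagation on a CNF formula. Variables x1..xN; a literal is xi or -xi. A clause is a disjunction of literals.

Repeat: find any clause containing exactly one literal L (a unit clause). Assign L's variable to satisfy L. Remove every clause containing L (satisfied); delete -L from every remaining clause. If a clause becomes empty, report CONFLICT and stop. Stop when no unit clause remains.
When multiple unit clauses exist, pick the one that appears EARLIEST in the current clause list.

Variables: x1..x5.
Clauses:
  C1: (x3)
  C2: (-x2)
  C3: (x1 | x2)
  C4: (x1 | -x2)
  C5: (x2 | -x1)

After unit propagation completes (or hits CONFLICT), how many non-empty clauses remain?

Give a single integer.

unit clause [3] forces x3=T; simplify:
  satisfied 1 clause(s); 4 remain; assigned so far: [3]
unit clause [-2] forces x2=F; simplify:
  drop 2 from [1, 2] -> [1]
  drop 2 from [2, -1] -> [-1]
  satisfied 2 clause(s); 2 remain; assigned so far: [2, 3]
unit clause [1] forces x1=T; simplify:
  drop -1 from [-1] -> [] (empty!)
  satisfied 1 clause(s); 1 remain; assigned so far: [1, 2, 3]
CONFLICT (empty clause)

Answer: 0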